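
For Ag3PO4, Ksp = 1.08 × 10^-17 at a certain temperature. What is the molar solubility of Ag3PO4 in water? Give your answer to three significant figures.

Ag3PO4(s) ⇌ 3 Ag^+(aq) + PO4^3-(aq)
Ksp = [Ag^+]^3[PO4^3-]
For each mole of Ag3PO4 that dissolves: [Ag^+] = 3s, [PO4^3-] = s.
Ksp = (3s)^3s = 27s^4
s^4 = 1.08 × 10^-17 / 27, so s = 2.51 × 10^-5 M

2.51 × 10^-5 M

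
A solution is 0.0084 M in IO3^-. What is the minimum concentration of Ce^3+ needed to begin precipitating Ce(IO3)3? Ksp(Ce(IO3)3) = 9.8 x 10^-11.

[Ce^3+] = 1.7 x 10^-4 M

Ce(IO3)3(s) ⇌ Ce^3+ + 3 IO3^-
Ksp = [Ce^3+][IO3^-]^3
Precipitation begins when Q = Ksp. With [IO3^-] = 0.0084 M:
9.8 x 10^-11 = (0.0084)^3 × [Ce^3+]
[Ce^3+] = (9.8 x 10^-11 / 5.93 × 10^-7) = 1.7 × 10^-4 M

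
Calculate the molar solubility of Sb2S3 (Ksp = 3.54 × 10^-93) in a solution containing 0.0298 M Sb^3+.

Sb2S3(s) ⇌ 2 Sb^3+ + 3 S^2-
Ksp = [Sb^3+]^2[S^2-]^3
Let s be the molar solubility in this solution. [Sb^3+] = 0.0298 + 2s ≈ 0.0298, [S^2-] = 3s (since the Sb^3+ already present dominates).
Ksp ≈ (0.0298)^2 × (3s)^3
s = 5.29 × 10^-31 M
Check: 2s = 1.1 × 10^-30 ≪ 0.0298, so the approximation is valid.

s = 5.29 × 10^-31 M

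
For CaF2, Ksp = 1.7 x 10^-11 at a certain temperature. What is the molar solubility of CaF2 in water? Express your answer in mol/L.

CaF2(s) ⇌ Ca^2+ + 2 F^-
Ksp = [Ca^2+][F^-]^2
If s mol/L of CaF2 dissolves, [Ca^2+] = s and [F^-] = 2s.
So Ksp = s × (2s)^2 = 4s^3
s^3 = 1.7 x 10^-11 / 4, so s = 1.6 × 10^-4 M

s = 1.6e-4 M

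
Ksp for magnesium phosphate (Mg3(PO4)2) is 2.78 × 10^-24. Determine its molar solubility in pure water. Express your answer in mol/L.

Mg3(PO4)2(s) <=> 3 Mg^2+(aq) + 2 PO4^3-(aq)
Ksp = [Mg^2+]^3[PO4^3-]^2
If s mol/L of Mg3(PO4)2 dissolves, [Mg^2+] = 3s and [PO4^3-] = 2s.
Substituting: Ksp = (3s)^3(2s)^2 = 108s^5
s^5 = 2.78 × 10^-24 / 108, so s = 7.62 x 10^-6 M

s ≈ 7.62 x 10^-6 M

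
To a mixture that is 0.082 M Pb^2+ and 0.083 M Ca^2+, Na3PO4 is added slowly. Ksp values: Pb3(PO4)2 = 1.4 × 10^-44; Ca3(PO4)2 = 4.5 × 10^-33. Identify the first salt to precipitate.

Pb3(PO4)2

Each salt begins to precipitate when Q = Ksp, i.e. when [PO4^3-] reaches its threshold.
For Pb3(PO4)2: 1.4 × 10^-44 = (0.082)^3 × [PO4^3-]^2  ⇒  [PO4^3-] = 5.0 x 10^-21 M.
For Ca3(PO4)2: 4.5 × 10^-33 = (0.083)^3 × [PO4^3-]^2  ⇒  [PO4^3-] = 2.8 x 10^-15 M.
The salt with the lower threshold [PO4^3-] precipitates first: Pb3(PO4)2.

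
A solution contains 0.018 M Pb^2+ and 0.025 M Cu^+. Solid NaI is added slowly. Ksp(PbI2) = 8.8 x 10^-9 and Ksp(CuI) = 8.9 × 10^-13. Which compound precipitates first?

CuI

Precipitation of each salt starts when its ion product equals its Ksp.
For PbI2: 8.8 x 10^-9 = 0.018 × [I^-]^2  ⇒  [I^-] = 7.0 x 10^-4 M.
For CuI: 8.9 × 10^-13 = 0.025 × [I^-]  ⇒  [I^-] = 3.6 × 10^-11 M.
The salt with the lower threshold [I^-] precipitates first: CuI.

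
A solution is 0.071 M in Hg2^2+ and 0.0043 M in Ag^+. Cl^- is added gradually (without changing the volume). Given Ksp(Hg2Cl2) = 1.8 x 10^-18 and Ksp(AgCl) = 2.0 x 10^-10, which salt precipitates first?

Each salt begins to precipitate when Q = Ksp, i.e. when [Cl^-] reaches its threshold.
For Hg2Cl2: 1.8 x 10^-18 = 0.071 × [Cl^-]^2  ⇒  [Cl^-] = 5.0 × 10^-9 M.
For AgCl: 2.0 x 10^-10 = 0.0043 × [Cl^-]  ⇒  [Cl^-] = 4.7 × 10^-8 M.
The salt with the lower threshold [Cl^-] precipitates first: Hg2Cl2.

Hg2Cl2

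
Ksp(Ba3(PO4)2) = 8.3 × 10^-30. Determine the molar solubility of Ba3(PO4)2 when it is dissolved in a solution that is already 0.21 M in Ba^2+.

s = 1.5 × 10^-14 M

Ba3(PO4)2(s) <=> 3 Ba^2+ + 2 PO4^3-
Ksp = [Ba^2+]^3[PO4^3-]^2
If s mol/L dissolves here, [Ba^2+] = 0.21 + 3s ≈ 0.21, [PO4^3-] = 2s (Ksp is small, so little additional dissolves).
Ksp ≈ (0.21)^3 × (2s)^2
s = 1.5 × 10^-14 M
Check: 3s = 4.5 × 10^-14 ≪ 0.21, so the approximation is valid.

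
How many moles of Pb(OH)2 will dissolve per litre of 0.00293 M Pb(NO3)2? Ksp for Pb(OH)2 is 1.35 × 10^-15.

3.39 × 10^-7 M

Pb(OH)2(s) ⇌ Pb^2+ + 2 OH^-
Ksp = [Pb^2+][OH^-]^2
If s mol/L dissolves here, [Pb^2+] = 0.00293 + s ≈ 0.00293, [OH^-] = 2s (Ksp is small, so little additional dissolves).
Ksp ≈ 0.00293 × (2s)^2
s = 3.39 × 10^-7 M
Check: s = 3.4 × 10^-7 ≪ 0.00293, so the approximation is valid.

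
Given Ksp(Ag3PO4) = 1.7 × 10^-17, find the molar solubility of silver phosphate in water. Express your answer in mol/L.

s = 2.8 × 10^-5 M

Ag3PO4(s) ⇌ 3 Ag^+ + PO4^3-
Ksp = [Ag^+]^3[PO4^3-]
If s mol/L of Ag3PO4 dissolves, [Ag^+] = 3s and [PO4^3-] = s.
Substituting: Ksp = (3s)^3s = 27s^4
Solving, s = (1.7 × 10^-17/27)^(1/4) = 2.8 × 10^-5 M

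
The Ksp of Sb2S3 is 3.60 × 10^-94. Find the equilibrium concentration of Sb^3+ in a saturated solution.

[Sb^3+] ≈ 1.61e-19 M

Sb2S3(s) ⇌ 2 Sb^3+ + 3 S^2-
Ksp = [Sb^3+]^2[S^2-]^3
For each mole of Sb2S3 that dissolves: [Sb^3+] = 2s, [S^2-] = 3s.
Substituting: Ksp = (2s)^2(3s)^3 = 108s^5
Solving, s = (3.60 × 10^-94/108)^(1/5) = 8.027 × 10^-20 M
[Sb^3+] = 2s = 1.61 × 10^-19 M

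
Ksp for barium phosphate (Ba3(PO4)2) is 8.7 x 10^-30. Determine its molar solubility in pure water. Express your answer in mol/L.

Ba3(PO4)2(s) ⇌ 3 Ba^2+ + 2 PO4^3-
Ksp = [Ba^2+]^3[PO4^3-]^2
Let s = molar solubility. Then [Ba^2+] = 3s and [PO4^3-] = 2s.
Substituting: Ksp = (3s)^3(2s)^2 = 108s^5
s^5 = 8.7 x 10^-30 / 108, so s = 6.0 × 10^-7 M

6.0 × 10^-7 M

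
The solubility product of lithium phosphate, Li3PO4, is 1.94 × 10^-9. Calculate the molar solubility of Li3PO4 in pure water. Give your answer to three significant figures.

s ≈ 2.91 × 10^-3 M

Li3PO4(s) <=> 3 Li^+(aq) + PO4^3-(aq)
Ksp = [Li^+]^3[PO4^3-]
Let s = molar solubility. Then [Li^+] = 3s and [PO4^3-] = s.
Substituting: Ksp = (3s)^3s = 27s^4
s^4 = 1.94 × 10^-9 / 27, so s = 2.91 × 10^-3 M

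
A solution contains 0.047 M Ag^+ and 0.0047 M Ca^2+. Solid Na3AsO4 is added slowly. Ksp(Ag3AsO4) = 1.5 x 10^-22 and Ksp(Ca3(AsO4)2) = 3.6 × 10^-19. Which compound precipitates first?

Each salt begins to precipitate when Q = Ksp, i.e. when [AsO4^3-] reaches its threshold.
For Ag3AsO4: 1.5 x 10^-22 = (0.047)^3 × [AsO4^3-]  ⇒  [AsO4^3-] = 1.4 × 10^-18 M.
For Ca3(AsO4)2: 3.6 × 10^-19 = (0.0047)^3 × [AsO4^3-]^2  ⇒  [AsO4^3-] = 1.9 × 10^-6 M.
The salt with the lower threshold [AsO4^3-] precipitates first: Ag3AsO4.

Ag3AsO4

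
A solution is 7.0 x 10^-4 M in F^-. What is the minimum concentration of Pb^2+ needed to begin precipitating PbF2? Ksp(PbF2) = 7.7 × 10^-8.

PbF2(s) <=> Pb^2+ + 2 F^-
Ksp = [Pb^2+][F^-]^2
Precipitation begins when Q = Ksp. With [F^-] = 7.0 x 10^-4 M:
7.7 × 10^-8 = (7.0 x 10^-4)^2 × [Pb^2+]
[Pb^2+] = (7.7 × 10^-8 / 4.90 × 10^-7) = 1.6 × 10^-1 M

1.6 x 10^-1 M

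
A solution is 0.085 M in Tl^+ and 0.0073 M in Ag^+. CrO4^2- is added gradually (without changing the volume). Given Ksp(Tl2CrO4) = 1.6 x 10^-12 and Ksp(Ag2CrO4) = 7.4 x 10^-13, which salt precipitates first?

Tl2CrO4

Precipitation of each salt starts when its ion product equals its Ksp.
For Tl2CrO4: 1.6 x 10^-12 = (0.085)^2 × [CrO4^2-]  ⇒  [CrO4^2-] = 2.2 × 10^-10 M.
For Ag2CrO4: 7.4 x 10^-13 = (0.0073)^2 × [CrO4^2-]  ⇒  [CrO4^2-] = 1.4 × 10^-8 M.
The salt with the lower threshold [CrO4^2-] precipitates first: Tl2CrO4.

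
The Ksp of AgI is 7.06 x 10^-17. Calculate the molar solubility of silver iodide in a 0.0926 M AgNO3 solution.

AgI(s) ⇌ Ag^+(aq) + I^-(aq)
Ksp = [Ag^+][I^-]
Let s = moles of AgI that dissolve per litre. [Ag^+] = 0.0926 + s ≈ 0.0926, [I^-] = s (common-ion effect: Ag^+ is already 0.0926 M).
Ksp ≈ 0.0926 × s
s = 7.62 x 10^-16 M
Check: s = 7.6 × 10^-16 ≪ 0.0926, so the approximation is valid.

7.62 × 10^-16 M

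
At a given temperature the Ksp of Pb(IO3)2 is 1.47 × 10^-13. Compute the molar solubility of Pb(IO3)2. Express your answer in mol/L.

s ≈ 3.32e-5 M

Pb(IO3)2(s) ⇌ Pb^2+(aq) + 2 IO3^-(aq)
Ksp = [Pb^2+][IO3^-]^2
If s mol/L of Pb(IO3)2 dissolves, [Pb^2+] = s and [IO3^-] = 2s.
So Ksp = s × (2s)^2 = 4s^3
Solving, s = (1.47 × 10^-13/4)^(1/3) = 3.32 × 10^-5 M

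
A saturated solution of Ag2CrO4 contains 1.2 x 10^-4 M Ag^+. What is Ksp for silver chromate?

Ag2CrO4(s) ⇌ 2 Ag^+(aq) + CrO4^2-(aq)
Stoichiometry gives [CrO4^2-] = (1/2)[Ag^+] = 6.00 × 10^-5 M.
Ksp = [Ag^+]^2[CrO4^2-]
Ksp = (1.2 × 10^-4)^2 × 6.00 x 10^-5 = 8.6 × 10^-13

8.6 x 10^-13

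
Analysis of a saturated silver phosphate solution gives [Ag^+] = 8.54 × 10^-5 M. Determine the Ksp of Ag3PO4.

Ag3PO4(s) ⇌ 3 Ag^+ + PO4^3-
Stoichiometry gives [PO4^3-] = (1/3)[Ag^+] = 2.847 × 10^-5 M.
Ksp = [Ag^+]^3[PO4^3-]
Ksp = (8.54 × 10^-5)^3 × 2.847 × 10^-5 = 1.77 x 10^-17

Ksp ≈ 1.77e-17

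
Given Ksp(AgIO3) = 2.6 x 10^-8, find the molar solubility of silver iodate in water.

s = 1.6e-4 M

AgIO3(s) ⇌ Ag^+(aq) + IO3^-(aq)
Ksp = [Ag^+][IO3^-]
With molar solubility s: [Ag^+] = s, [IO3^-] = s.
Ksp = s^2
s = (2.6 x 10^-8)^(1/2) = 1.6 × 10^-4 M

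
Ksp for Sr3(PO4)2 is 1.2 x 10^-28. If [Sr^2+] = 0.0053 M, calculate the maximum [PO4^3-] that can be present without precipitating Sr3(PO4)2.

[PO4^3-] ≈ 2.8 × 10^-11 M

Sr3(PO4)2(s) ⇌ 3 Sr^2+(aq) + 2 PO4^3-(aq)
Ksp = [Sr^2+]^3[PO4^3-]^2
Precipitation begins when Q = Ksp. With [Sr^2+] = 0.0053 M:
1.2 x 10^-28 = (0.0053)^3 × [PO4^3-]^2
[PO4^3-] = (1.2 x 10^-28 / 1.49 × 10^-7)^(1/2) = 2.8 × 10^-11 M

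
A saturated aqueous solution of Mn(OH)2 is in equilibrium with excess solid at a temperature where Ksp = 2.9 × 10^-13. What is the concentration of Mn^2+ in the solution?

Mn(OH)2(s) <=> Mn^2+(aq) + 2 OH^-(aq)
Ksp = [Mn^2+][OH^-]^2
If s mol/L of Mn(OH)2 dissolves, [Mn^2+] = s and [OH^-] = 2s.
So Ksp = s × (2s)^2 = 4s^3
s = (2.9 × 10^-13 / 4)^(1/3) = 4.17 × 10^-5 M
[Mn^2+] = s = 4.2 × 10^-5 M

[Mn^2+] = 4.2 × 10^-5 M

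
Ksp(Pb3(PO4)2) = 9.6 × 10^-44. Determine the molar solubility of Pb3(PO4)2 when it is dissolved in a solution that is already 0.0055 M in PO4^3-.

Pb3(PO4)2(s) ⇌ 3 Pb^2+ + 2 PO4^3-
Ksp = [Pb^2+]^3[PO4^3-]^2
Let s = moles of Pb3(PO4)2 that dissolve per litre. [Pb^2+] = 3s, [PO4^3-] = 0.0055 + 2s ≈ 0.0055 (since the PO4^3- already present dominates).
Ksp ≈ (3s)^3 × (0.0055)^2
s = 4.9 x 10^-14 M
Check: 2s = 9.8 × 10^-14 ≪ 0.0055, so the approximation is valid.

4.9 × 10^-14 M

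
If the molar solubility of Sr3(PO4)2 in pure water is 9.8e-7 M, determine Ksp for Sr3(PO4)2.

Sr3(PO4)2(s) ⇌ 3 Sr^2+(aq) + 2 PO4^3-(aq)
For each mole of Sr3(PO4)2 that dissolves: [Sr^2+] = 3s, [PO4^3-] = 2s.
Ksp = [Sr^2+]^3[PO4^3-]^2
Ksp = (3s)^3(2s)^2 = 108s^5
Ksp = 108 × (9.8 × 10^-7)^5 = 9.8 × 10^-29

Ksp ≈ 9.8 × 10^-29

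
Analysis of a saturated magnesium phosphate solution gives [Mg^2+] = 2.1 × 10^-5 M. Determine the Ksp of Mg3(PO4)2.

Mg3(PO4)2(s) <=> 3 Mg^2+ + 2 PO4^3-
Stoichiometry gives [PO4^3-] = (2/3)[Mg^2+] = 1.40 × 10^-5 M.
Ksp = [Mg^2+]^3[PO4^3-]^2
Ksp = (2.1 x 10^-5)^3 × (1.40 x 10^-5)^2 = 1.8 × 10^-24

1.8 × 10^-24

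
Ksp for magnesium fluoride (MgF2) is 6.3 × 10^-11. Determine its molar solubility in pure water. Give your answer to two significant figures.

2.5 × 10^-4 M

MgF2(s) ⇌ Mg^2+(aq) + 2 F^-(aq)
Ksp = [Mg^2+][F^-]^2
For each mole of MgF2 that dissolves: [Mg^2+] = s, [F^-] = 2s.
Ksp = s(2s)^2 = 4s^3
Solving, s = (6.3 × 10^-11/4)^(1/3) = 2.5 × 10^-4 M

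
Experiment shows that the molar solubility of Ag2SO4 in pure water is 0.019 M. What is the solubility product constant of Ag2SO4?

2.7 x 10^-5

Ag2SO4(s) ⇌ 2 Ag^+ + SO4^2-
If s mol/L of Ag2SO4 dissolves, [Ag^+] = 2s and [SO4^2-] = s.
Ksp = [Ag^+]^2[SO4^2-]
So Ksp = (2s)^2 × s = 4s^3
Ksp = 4 × (1.9 x 10^-2)^3 = 2.7 × 10^-5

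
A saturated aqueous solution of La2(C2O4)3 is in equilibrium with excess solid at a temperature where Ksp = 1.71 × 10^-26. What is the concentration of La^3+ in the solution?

La2(C2O4)3(s) ⇌ 2 La^3+ + 3 C2O4^2-
Ksp = [La^3+]^2[C2O4^2-]^3
With molar solubility s: [La^3+] = 2s, [C2O4^2-] = 3s.
Substituting: Ksp = (2s)^2(3s)^3 = 108s^5
s = (1.71 × 10^-26 / 108)^(1/5) = 2.754 × 10^-6 M
[La^3+] = 2s = 5.51 × 10^-6 M

5.51 x 10^-6 M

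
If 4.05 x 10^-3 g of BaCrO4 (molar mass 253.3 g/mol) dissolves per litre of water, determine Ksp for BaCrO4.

Ksp = 2.56 × 10^-10

Molar solubility s = (4.05 × 10^-3 g/L) / (253.3 g/mol) = 1.599 × 10^-5 M.
BaCrO4(s) ⇌ Ba^2+ + CrO4^2-
For each mole of BaCrO4 that dissolves: [Ba^2+] = s, [CrO4^2-] = s.
Ksp = [Ba^2+][CrO4^2-]
Ksp = s^2
With s = 1.599 x 10^-5: Ksp = 2.56 × 10^-10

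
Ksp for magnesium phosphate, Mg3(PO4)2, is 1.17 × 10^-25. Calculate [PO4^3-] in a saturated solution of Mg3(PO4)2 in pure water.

Mg3(PO4)2(s) ⇌ 3 Mg^2+ + 2 PO4^3-
Ksp = [Mg^2+]^3[PO4^3-]^2
Let s = molar solubility. Then [Mg^2+] = 3s and [PO4^3-] = 2s.
So Ksp = (3s)^3 × (2s)^2 = 108s^5
s^5 = 1.17 × 10^-25 / 108, so s = 4.045 x 10^-6 M
[PO4^3-] = 2s = 8.09 × 10^-6 M

8.09 × 10^-6 M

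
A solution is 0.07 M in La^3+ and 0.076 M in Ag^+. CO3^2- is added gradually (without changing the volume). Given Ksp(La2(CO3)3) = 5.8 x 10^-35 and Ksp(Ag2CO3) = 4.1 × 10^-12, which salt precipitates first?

La2(CO3)3

Each salt begins to precipitate when Q = Ksp, i.e. when [CO3^2-] reaches its threshold.
For La2(CO3)3: 5.8 x 10^-35 = (0.07)^2 × [CO3^2-]^3  ⇒  [CO3^2-] = 2.3 × 10^-11 M.
For Ag2CO3: 4.1 × 10^-12 = (0.076)^2 × [CO3^2-]  ⇒  [CO3^2-] = 7.1 × 10^-10 M.
The salt with the lower threshold [CO3^2-] precipitates first: La2(CO3)3.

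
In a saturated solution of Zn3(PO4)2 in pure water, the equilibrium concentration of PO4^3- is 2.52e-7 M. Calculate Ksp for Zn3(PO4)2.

Ksp ≈ 3.43 × 10^-33

Zn3(PO4)2(s) <=> 3 Zn^2+(aq) + 2 PO4^3-(aq)
Stoichiometry gives [Zn^2+] = (3/2)[PO4^3-] = 3.780 × 10^-7 M.
Ksp = [Zn^2+]^3[PO4^3-]^2
Ksp = (3.780 × 10^-7)^3 × (2.52 × 10^-7)^2 = 3.43 × 10^-33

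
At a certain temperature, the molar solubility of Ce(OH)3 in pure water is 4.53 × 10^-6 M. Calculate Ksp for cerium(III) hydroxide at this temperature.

Ce(OH)3(s) ⇌ Ce^3+(aq) + 3 OH^-(aq)
With molar solubility s: [Ce^3+] = s, [OH^-] = 3s.
Ksp = [Ce^3+][OH^-]^3
Ksp = s(3s)^3 = 27s^4
With s = 4.53 × 10^-6: Ksp = 1.14 × 10^-20

Ksp = 1.14e-20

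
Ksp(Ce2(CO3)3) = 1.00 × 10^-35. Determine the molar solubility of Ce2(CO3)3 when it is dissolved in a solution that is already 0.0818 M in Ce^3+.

Ce2(CO3)3(s) ⇌ 2 Ce^3+(aq) + 3 CO3^2-(aq)
Ksp = [Ce^3+]^2[CO3^2-]^3
Let s be the molar solubility in this solution. [Ce^3+] = 0.0818 + 2s ≈ 0.0818, [CO3^2-] = 3s (Ksp is small, so little additional dissolves).
Ksp ≈ (0.0818)^2 × (3s)^3
s = 3.81 × 10^-12 M
Check: 2s = 7.6 × 10^-12 ≪ 0.0818, so the approximation is valid.

s ≈ 3.81 x 10^-12 M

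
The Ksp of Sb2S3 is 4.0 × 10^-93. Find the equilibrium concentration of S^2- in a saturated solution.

[S^2-] ≈ 3.9e-19 M

Sb2S3(s) ⇌ 2 Sb^3+(aq) + 3 S^2-(aq)
Ksp = [Sb^3+]^2[S^2-]^3
With molar solubility s: [Sb^3+] = 2s, [S^2-] = 3s.
Ksp = (2s)^2(3s)^3 = 108s^5
s^5 = 4.0 × 10^-93 / 108, so s = 1.30 × 10^-19 M
[S^2-] = 3s = 3.9 × 10^-19 M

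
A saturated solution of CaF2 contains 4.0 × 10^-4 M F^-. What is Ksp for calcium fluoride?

Ksp ≈ 3.2 × 10^-11

CaF2(s) <=> Ca^2+(aq) + 2 F^-(aq)
Stoichiometry gives [Ca^2+] = (1/2)[F^-] = 2.00 × 10^-4 M.
Ksp = [Ca^2+][F^-]^2
Ksp = 2.00 x 10^-4 × (4.0 x 10^-4)^2 = 3.2 × 10^-11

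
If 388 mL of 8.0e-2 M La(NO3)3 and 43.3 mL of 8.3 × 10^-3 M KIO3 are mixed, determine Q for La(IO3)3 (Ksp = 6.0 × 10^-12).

Total volume = 388 + 43.3 = 431.3 mL.
[La^3+] = 8.0 × 10^-2 × (388/431.3) = 7.20 × 10^-2 M
[IO3^-] = 8.3 x 10^-3 × (43.3/431.3) = 8.33 × 10^-4 M
La(IO3)3(s) ⇌ La^3+ + 3 IO3^-, so Q = [La^3+][IO3^-]^3
Q = (7.20 × 10^-2)(8.33 × 10^-4)^3 = 4.2 × 10^-11
Q > Ksp, so La(IO3)3 will precipitate.

Q ≈ 4.2 x 10^-11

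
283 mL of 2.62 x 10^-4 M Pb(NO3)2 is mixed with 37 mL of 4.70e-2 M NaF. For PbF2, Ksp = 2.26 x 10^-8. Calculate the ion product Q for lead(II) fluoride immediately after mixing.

Q ≈ 6.84 x 10^-9

Total volume = 283 + 37 = 320 mL.
[Pb^2+] = 2.62 × 10^-4 × (283/320) = 2.317 x 10^-4 M
[F^-] = 4.70 × 10^-2 × (37/320) = 5.434 × 10^-3 M
PbF2(s) ⇌ Pb^2+ + 2 F^-, so Q = [Pb^2+][F^-]^2
Q = (2.317 × 10^-4)(5.434 x 10^-3)^2 = 6.84 × 10^-9
Q < Ksp, so no precipitate of PbF2 forms.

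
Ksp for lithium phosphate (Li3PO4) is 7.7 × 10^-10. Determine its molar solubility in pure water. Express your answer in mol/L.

Li3PO4(s) ⇌ 3 Li^+(aq) + PO4^3-(aq)
Ksp = [Li^+]^3[PO4^3-]
If s mol/L of Li3PO4 dissolves, [Li^+] = 3s and [PO4^3-] = s.
So Ksp = (3s)^3 × s = 27s^4
s^4 = 7.7 × 10^-10 / 27, so s = 2.3 x 10^-3 M

s ≈ 2.3 × 10^-3 M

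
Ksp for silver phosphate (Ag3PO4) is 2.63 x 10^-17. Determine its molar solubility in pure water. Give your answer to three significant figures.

Ag3PO4(s) ⇌ 3 Ag^+(aq) + PO4^3-(aq)
Ksp = [Ag^+]^3[PO4^3-]
With molar solubility s: [Ag^+] = 3s, [PO4^3-] = s.
So Ksp = (3s)^3 × s = 27s^4
s = (2.63 x 10^-17 / 27)^(1/4) = 3.14 x 10^-5 M

s = 3.14e-5 M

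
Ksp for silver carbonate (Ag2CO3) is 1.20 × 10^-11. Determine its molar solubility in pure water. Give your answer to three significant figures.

Ag2CO3(s) ⇌ 2 Ag^+(aq) + CO3^2-(aq)
Ksp = [Ag^+]^2[CO3^2-]
If s mol/L of Ag2CO3 dissolves, [Ag^+] = 2s and [CO3^2-] = s.
Substituting: Ksp = (2s)^2s = 4s^3
s^3 = 1.20 × 10^-11 / 4, so s = 1.44 × 10^-4 M

1.44 × 10^-4 M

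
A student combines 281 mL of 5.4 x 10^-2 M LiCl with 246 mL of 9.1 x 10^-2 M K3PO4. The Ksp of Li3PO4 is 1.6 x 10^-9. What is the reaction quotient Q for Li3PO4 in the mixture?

Q = 1.0 × 10^-6

Total volume = 281 + 246 = 527 mL.
[Li^+] = 5.4 x 10^-2 × (281/527) = 2.88 x 10^-2 M
[PO4^3-] = 9.1 × 10^-2 × (246/527) = 4.25 × 10^-2 M
Li3PO4(s) ⇌ 3 Li^+(aq) + PO4^3-(aq), so Q = [Li^+]^3[PO4^3-]
Q = (2.88 × 10^-2)^3(4.25 x 10^-2) = 1.0 × 10^-6
Q > Ksp, so Li3PO4 will precipitate.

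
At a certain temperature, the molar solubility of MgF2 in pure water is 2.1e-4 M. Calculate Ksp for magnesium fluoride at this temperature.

MgF2(s) ⇌ Mg^2+ + 2 F^-
With molar solubility s: [Mg^2+] = s, [F^-] = 2s.
Ksp = [Mg^2+][F^-]^2
Substituting: Ksp = s(2s)^2 = 4s^3
Ksp = 4 × (2.1 × 10^-4)^3 = 3.7 × 10^-11

Ksp ≈ 3.7e-11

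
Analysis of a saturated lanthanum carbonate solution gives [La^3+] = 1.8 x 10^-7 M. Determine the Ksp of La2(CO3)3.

La2(CO3)3(s) ⇌ 2 La^3+(aq) + 3 CO3^2-(aq)
Stoichiometry gives [CO3^2-] = (3/2)[La^3+] = 2.70 x 10^-7 M.
Ksp = [La^3+]^2[CO3^2-]^3
Ksp = (1.8 × 10^-7)^2 × (2.70 x 10^-7)^3 = 6.4 × 10^-34

Ksp = 6.4 x 10^-34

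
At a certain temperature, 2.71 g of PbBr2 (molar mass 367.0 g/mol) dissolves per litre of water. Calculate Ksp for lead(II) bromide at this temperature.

Molar solubility s = (2.71 g/L) / (367.0 g/mol) = 7.384 × 10^-3 M.
PbBr2(s) <=> Pb^2+(aq) + 2 Br^-(aq)
For each mole of PbBr2 that dissolves: [Pb^2+] = s, [Br^-] = 2s.
Ksp = [Pb^2+][Br^-]^2
So Ksp = s × (2s)^2 = 4s^3
With s = 7.384 × 10^-3: Ksp = 1.61 × 10^-6

Ksp ≈ 1.61e-6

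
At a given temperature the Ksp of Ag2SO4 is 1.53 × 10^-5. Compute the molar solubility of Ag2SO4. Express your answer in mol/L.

Ag2SO4(s) ⇌ 2 Ag^+(aq) + SO4^2-(aq)
Ksp = [Ag^+]^2[SO4^2-]
For each mole of Ag2SO4 that dissolves: [Ag^+] = 2s, [SO4^2-] = s.
So Ksp = (2s)^2 × s = 4s^3
s = (1.53 × 10^-5 / 4)^(1/3) = 1.56 x 10^-2 M

s = 0.0156 M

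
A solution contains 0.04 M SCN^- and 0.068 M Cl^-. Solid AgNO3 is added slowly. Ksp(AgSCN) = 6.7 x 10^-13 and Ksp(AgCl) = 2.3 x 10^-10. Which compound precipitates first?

AgSCN

Each salt begins to precipitate when Q = Ksp, i.e. when [Ag^+] reaches its threshold.
For AgSCN: 6.7 x 10^-13 = 0.04 × [Ag^+]  ⇒  [Ag^+] = 1.7 × 10^-11 M.
For AgCl: 2.3 x 10^-10 = 0.068 × [Ag^+]  ⇒  [Ag^+] = 3.4 x 10^-9 M.
The salt with the lower threshold [Ag^+] precipitates first: AgSCN.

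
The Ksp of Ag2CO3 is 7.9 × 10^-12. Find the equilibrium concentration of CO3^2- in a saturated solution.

Ag2CO3(s) <=> 2 Ag^+(aq) + CO3^2-(aq)
Ksp = [Ag^+]^2[CO3^2-]
With molar solubility s: [Ag^+] = 2s, [CO3^2-] = s.
Ksp = (2s)^2s = 4s^3
s^3 = 7.9 × 10^-12 / 4, so s = 1.25 × 10^-4 M
[CO3^2-] = s = 1.3 x 10^-4 M

1.3 x 10^-4 M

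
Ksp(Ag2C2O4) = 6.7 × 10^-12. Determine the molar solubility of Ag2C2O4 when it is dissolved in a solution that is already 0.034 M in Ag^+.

5.8 x 10^-9 M

Ag2C2O4(s) <=> 2 Ag^+ + C2O4^2-
Ksp = [Ag^+]^2[C2O4^2-]
Let s = moles of Ag2C2O4 that dissolve per litre. [Ag^+] = 0.034 + 2s ≈ 0.034, [C2O4^2-] = s (Ksp is small, so little additional dissolves).
Ksp ≈ (0.034)^2 × s
s = 5.8 x 10^-9 M
Check: 2s = 1.2 × 10^-8 ≪ 0.034, so the approximation is valid.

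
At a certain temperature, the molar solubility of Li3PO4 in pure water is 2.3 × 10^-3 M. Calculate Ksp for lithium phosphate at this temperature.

Ksp = 7.6 × 10^-10

Li3PO4(s) <=> 3 Li^+ + PO4^3-
If s mol/L of Li3PO4 dissolves, [Li^+] = 3s and [PO4^3-] = s.
Ksp = [Li^+]^3[PO4^3-]
So Ksp = (3s)^3 × s = 27s^4
Ksp = 27 × (2.3 × 10^-3)^4 = 7.6 x 10^-10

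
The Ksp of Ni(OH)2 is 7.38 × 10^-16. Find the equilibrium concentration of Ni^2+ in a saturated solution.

[Ni^2+] = 5.69e-6 M

Ni(OH)2(s) <=> Ni^2+(aq) + 2 OH^-(aq)
Ksp = [Ni^2+][OH^-]^2
If s mol/L of Ni(OH)2 dissolves, [Ni^2+] = s and [OH^-] = 2s.
Substituting: Ksp = s(2s)^2 = 4s^3
s^3 = 7.38 × 10^-16 / 4, so s = 5.693 × 10^-6 M
[Ni^2+] = s = 5.69 × 10^-6 M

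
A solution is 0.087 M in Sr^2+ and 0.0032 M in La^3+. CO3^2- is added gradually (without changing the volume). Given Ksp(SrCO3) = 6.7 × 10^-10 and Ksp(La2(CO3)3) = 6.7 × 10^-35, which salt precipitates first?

Each salt begins to precipitate when Q = Ksp, i.e. when [CO3^2-] reaches its threshold.
For SrCO3: 6.7 × 10^-10 = 0.087 × [CO3^2-]  ⇒  [CO3^2-] = 7.7 x 10^-9 M.
For La2(CO3)3: 6.7 × 10^-35 = (0.0032)^2 × [CO3^2-]^3  ⇒  [CO3^2-] = 1.9 x 10^-10 M.
The salt with the lower threshold [CO3^2-] precipitates first: La2(CO3)3.

La2(CO3)3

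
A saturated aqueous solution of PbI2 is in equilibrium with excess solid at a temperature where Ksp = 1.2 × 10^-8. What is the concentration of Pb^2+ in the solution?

PbI2(s) ⇌ Pb^2+(aq) + 2 I^-(aq)
Ksp = [Pb^2+][I^-]^2
For each mole of PbI2 that dissolves: [Pb^2+] = s, [I^-] = 2s.
So Ksp = s × (2s)^2 = 4s^3
s = (1.2 × 10^-8 / 4)^(1/3) = 1.44 × 10^-3 M
[Pb^2+] = s = 1.4 x 10^-3 M

[Pb^2+] = 1.4 x 10^-3 M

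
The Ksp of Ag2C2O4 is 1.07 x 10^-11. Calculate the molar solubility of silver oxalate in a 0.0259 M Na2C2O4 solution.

Ag2C2O4(s) ⇌ 2 Ag^+ + C2O4^2-
Ksp = [Ag^+]^2[C2O4^2-]
Let s be the molar solubility in this solution. [Ag^+] = 2s, [C2O4^2-] = 0.0259 + s ≈ 0.0259 (Ksp is small, so little additional dissolves).
Ksp ≈ (2s)^2 × 0.0259
s = 1.02 × 10^-5 M
Check: s = 1.0 x 10^-5 ≪ 0.0259, so the approximation is valid.

s = 1.02 × 10^-5 M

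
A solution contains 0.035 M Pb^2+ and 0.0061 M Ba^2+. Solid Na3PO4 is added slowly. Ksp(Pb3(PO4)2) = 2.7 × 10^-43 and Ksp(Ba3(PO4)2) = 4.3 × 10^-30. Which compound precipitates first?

Pb3(PO4)2

Each salt begins to precipitate when Q = Ksp, i.e. when [PO4^3-] reaches its threshold.
For Pb3(PO4)2: 2.7 × 10^-43 = (0.035)^3 × [PO4^3-]^2  ⇒  [PO4^3-] = 7.9 × 10^-20 M.
For Ba3(PO4)2: 4.3 × 10^-30 = (0.0061)^3 × [PO4^3-]^2  ⇒  [PO4^3-] = 4.4 × 10^-12 M.
The salt with the lower threshold [PO4^3-] precipitates first: Pb3(PO4)2.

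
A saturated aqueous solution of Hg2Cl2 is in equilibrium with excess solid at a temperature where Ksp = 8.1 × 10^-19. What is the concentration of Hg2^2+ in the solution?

Hg2Cl2(s) ⇌ Hg2^2+ + 2 Cl^-
Ksp = [Hg2^2+][Cl^-]^2
Let s = molar solubility. Then [Hg2^2+] = s and [Cl^-] = 2s.
Substituting: Ksp = s(2s)^2 = 4s^3
s^3 = 8.1 × 10^-19 / 4, so s = 5.87 × 10^-7 M
[Hg2^2+] = s = 5.9 x 10^-7 M

[Hg2^2+] ≈ 5.9 × 10^-7 M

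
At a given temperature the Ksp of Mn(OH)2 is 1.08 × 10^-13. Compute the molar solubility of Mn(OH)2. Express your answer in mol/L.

Mn(OH)2(s) <=> Mn^2+ + 2 OH^-
Ksp = [Mn^2+][OH^-]^2
If s mol/L of Mn(OH)2 dissolves, [Mn^2+] = s and [OH^-] = 2s.
Ksp = s(2s)^2 = 4s^3
s = (1.08 × 10^-13 / 4)^(1/3) = 3.00 x 10^-5 M

s ≈ 3.00 x 10^-5 M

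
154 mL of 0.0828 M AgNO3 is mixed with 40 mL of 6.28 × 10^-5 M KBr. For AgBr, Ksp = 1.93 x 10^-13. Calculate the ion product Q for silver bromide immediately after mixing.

Q ≈ 8.51 × 10^-7

Total volume = 154 + 40 = 194 mL.
[Ag^+] = 8.28 × 10^-2 × (154/194) = 6.573 x 10^-2 M
[Br^-] = 6.28 × 10^-5 × (40/194) = 1.295 × 10^-5 M
AgBr(s) ⇌ Ag^+ + Br^-, so Q = [Ag^+][Br^-]
Q = (6.573 × 10^-2)(1.295 x 10^-5) = 8.51 × 10^-7
Q > Ksp, so AgBr will precipitate.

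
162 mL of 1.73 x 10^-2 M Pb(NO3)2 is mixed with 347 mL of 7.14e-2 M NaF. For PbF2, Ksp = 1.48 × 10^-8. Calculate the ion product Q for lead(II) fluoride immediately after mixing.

1.30e-5

Total volume = 162 + 347 = 509 mL.
[Pb^2+] = 1.73 x 10^-2 × (162/509) = 5.506 x 10^-3 M
[F^-] = 7.14 × 10^-2 × (347/509) = 4.868 × 10^-2 M
PbF2(s) <=> Pb^2+(aq) + 2 F^-(aq), so Q = [Pb^2+][F^-]^2
Q = (5.506 × 10^-3)(4.868 × 10^-2)^2 = 1.30 × 10^-5
Q > Ksp, so PbF2 will precipitate.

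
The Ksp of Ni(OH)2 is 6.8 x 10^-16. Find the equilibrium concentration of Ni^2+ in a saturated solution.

[Ni^2+] = 5.5 × 10^-6 M

Ni(OH)2(s) ⇌ Ni^2+ + 2 OH^-
Ksp = [Ni^2+][OH^-]^2
With molar solubility s: [Ni^2+] = s, [OH^-] = 2s.
Substituting: Ksp = s(2s)^2 = 4s^3
s^3 = 6.8 x 10^-16 / 4, so s = 5.54 × 10^-6 M
[Ni^2+] = s = 5.5 × 10^-6 M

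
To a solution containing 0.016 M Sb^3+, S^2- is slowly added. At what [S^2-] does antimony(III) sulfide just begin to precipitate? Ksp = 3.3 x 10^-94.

Sb2S3(s) ⇌ 2 Sb^3+ + 3 S^2-
Ksp = [Sb^3+]^2[S^2-]^3
Precipitation begins when Q = Ksp. With [Sb^3+] = 0.016 M:
3.3 x 10^-94 = (0.016)^2 × [S^2-]^3
[S^2-] = (3.3 x 10^-94 / 2.56 x 10^-4)^(1/3) = 1.1 × 10^-30 M

[S^2-] ≈ 1.1 x 10^-30 M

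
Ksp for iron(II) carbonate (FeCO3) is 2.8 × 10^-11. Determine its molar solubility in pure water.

FeCO3(s) ⇌ Fe^2+(aq) + CO3^2-(aq)
Ksp = [Fe^2+][CO3^2-]
For each mole of FeCO3 that dissolves: [Fe^2+] = s, [CO3^2-] = s.
Ksp = s^2
s = √(2.8 × 10^-11) = 5.3 × 10^-6 M

s ≈ 5.3 × 10^-6 M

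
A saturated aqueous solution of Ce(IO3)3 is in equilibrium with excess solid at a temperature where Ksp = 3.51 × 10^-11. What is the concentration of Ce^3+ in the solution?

Ce(IO3)3(s) ⇌ Ce^3+(aq) + 3 IO3^-(aq)
Ksp = [Ce^3+][IO3^-]^3
If s mol/L of Ce(IO3)3 dissolves, [Ce^3+] = s and [IO3^-] = 3s.
So Ksp = s × (3s)^3 = 27s^4
s = (3.51 × 10^-11 / 27)^(1/4) = 1.068 × 10^-3 M
[Ce^3+] = s = 1.07 × 10^-3 M

1.07 × 10^-3 M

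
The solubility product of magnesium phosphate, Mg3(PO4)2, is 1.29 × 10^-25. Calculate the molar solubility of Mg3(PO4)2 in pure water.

Mg3(PO4)2(s) ⇌ 3 Mg^2+ + 2 PO4^3-
Ksp = [Mg^2+]^3[PO4^3-]^2
Let s = molar solubility. Then [Mg^2+] = 3s and [PO4^3-] = 2s.
So Ksp = (3s)^3 × (2s)^2 = 108s^5
s = (1.29 × 10^-25 / 108)^(1/5) = 4.13 x 10^-6 M

4.13 x 10^-6 M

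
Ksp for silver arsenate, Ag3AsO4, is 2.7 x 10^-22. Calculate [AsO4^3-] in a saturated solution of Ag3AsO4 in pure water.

[AsO4^3-] ≈ 1.8 × 10^-6 M

Ag3AsO4(s) ⇌ 3 Ag^+(aq) + AsO4^3-(aq)
Ksp = [Ag^+]^3[AsO4^3-]
Let s = molar solubility. Then [Ag^+] = 3s and [AsO4^3-] = s.
Ksp = (3s)^3s = 27s^4
s = (2.7 x 10^-22 / 27)^(1/4) = 1.78 × 10^-6 M
[AsO4^3-] = s = 1.8 × 10^-6 M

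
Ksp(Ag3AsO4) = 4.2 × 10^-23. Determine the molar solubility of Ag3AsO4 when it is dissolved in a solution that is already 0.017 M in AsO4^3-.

s ≈ 4.5e-8 M

Ag3AsO4(s) ⇌ 3 Ag^+(aq) + AsO4^3-(aq)
Ksp = [Ag^+]^3[AsO4^3-]
Let s = moles of Ag3AsO4 that dissolve per litre. [Ag^+] = 3s, [AsO4^3-] = 0.017 + s ≈ 0.017 (Ksp is small, so little additional dissolves).
Ksp ≈ (3s)^3 × 0.017
s = 4.5 x 10^-8 M
Check: s = 4.5 × 10^-8 ≪ 0.017, so the approximation is valid.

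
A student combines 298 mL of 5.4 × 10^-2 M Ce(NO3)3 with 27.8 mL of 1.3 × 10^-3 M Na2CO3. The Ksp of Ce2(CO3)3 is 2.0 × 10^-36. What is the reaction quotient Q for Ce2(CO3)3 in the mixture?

Total volume = 298 + 27.8 = 325.8 mL.
[Ce^3+] = 5.4 × 10^-2 × (298/325.8) = 4.94 x 10^-2 M
[CO3^2-] = 1.3 × 10^-3 × (27.8/325.8) = 1.11 × 10^-4 M
Ce2(CO3)3(s) ⇌ 2 Ce^3+(aq) + 3 CO3^2-(aq), so Q = [Ce^3+]^2[CO3^2-]^3
Q = (4.94 × 10^-2)^2(1.11 x 10^-4)^3 = 3.3 × 10^-15
Q > Ksp, so Ce2(CO3)3 will precipitate.

Q ≈ 3.3 × 10^-15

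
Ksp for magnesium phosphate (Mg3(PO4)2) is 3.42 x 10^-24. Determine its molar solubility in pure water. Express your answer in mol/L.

s = 7.95e-6 M

Mg3(PO4)2(s) <=> 3 Mg^2+(aq) + 2 PO4^3-(aq)
Ksp = [Mg^2+]^3[PO4^3-]^2
For each mole of Mg3(PO4)2 that dissolves: [Mg^2+] = 3s, [PO4^3-] = 2s.
Ksp = (3s)^3(2s)^2 = 108s^5
Solving, s = (3.42 x 10^-24/108)^(1/5) = 7.95 × 10^-6 M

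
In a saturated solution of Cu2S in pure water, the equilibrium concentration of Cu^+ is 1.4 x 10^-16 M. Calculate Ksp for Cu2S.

Ksp = 1.4e-48

Cu2S(s) ⇌ 2 Cu^+(aq) + S^2-(aq)
Stoichiometry gives [S^2-] = (1/2)[Cu^+] = 7.00 x 10^-17 M.
Ksp = [Cu^+]^2[S^2-]
Ksp = (1.4 x 10^-16)^2 × 7.00 × 10^-17 = 1.4 x 10^-48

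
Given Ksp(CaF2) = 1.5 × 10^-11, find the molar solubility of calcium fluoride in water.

CaF2(s) <=> Ca^2+ + 2 F^-
Ksp = [Ca^2+][F^-]^2
Let s = molar solubility. Then [Ca^2+] = s and [F^-] = 2s.
Substituting: Ksp = s(2s)^2 = 4s^3
s = (1.5 × 10^-11 / 4)^(1/3) = 1.6 x 10^-4 M

1.6e-4 M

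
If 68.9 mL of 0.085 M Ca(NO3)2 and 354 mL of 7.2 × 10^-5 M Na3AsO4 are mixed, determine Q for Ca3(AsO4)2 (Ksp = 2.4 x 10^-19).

Total volume = 68.9 + 354 = 422.9 mL.
[Ca^2+] = 8.5 × 10^-2 × (68.9/422.9) = 1.38 × 10^-2 M
[AsO4^3-] = 7.2 × 10^-5 × (354/422.9) = 6.03 × 10^-5 M
Ca3(AsO4)2(s) ⇌ 3 Ca^2+ + 2 AsO4^3-, so Q = [Ca^2+]^3[AsO4^3-]^2
Q = (1.38 x 10^-2)^3(6.03 x 10^-5)^2 = 9.6 × 10^-15
Q > Ksp, so Ca3(AsO4)2 will precipitate.

Q ≈ 9.6 × 10^-15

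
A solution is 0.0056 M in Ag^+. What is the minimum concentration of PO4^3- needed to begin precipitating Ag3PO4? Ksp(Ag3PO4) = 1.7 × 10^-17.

[PO4^3-] ≈ 9.7 x 10^-11 M

Ag3PO4(s) ⇌ 3 Ag^+(aq) + PO4^3-(aq)
Ksp = [Ag^+]^3[PO4^3-]
Precipitation begins when Q = Ksp. With [Ag^+] = 0.0056 M:
1.7 × 10^-17 = (0.0056)^3 × [PO4^3-]
[PO4^3-] = (1.7 × 10^-17 / 1.76 x 10^-7) = 9.7 x 10^-11 M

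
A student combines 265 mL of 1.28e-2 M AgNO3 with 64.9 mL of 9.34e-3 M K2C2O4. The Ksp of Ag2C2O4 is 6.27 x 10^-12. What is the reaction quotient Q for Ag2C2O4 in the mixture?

Total volume = 265 + 64.9 = 329.9 mL.
[Ag^+] = 1.28 × 10^-2 × (265/329.9) = 1.028 × 10^-2 M
[C2O4^2-] = 9.34 x 10^-3 × (64.9/329.9) = 1.837 x 10^-3 M
Ag2C2O4(s) ⇌ 2 Ag^+(aq) + C2O4^2-(aq), so Q = [Ag^+]^2[C2O4^2-]
Q = (1.028 × 10^-2)^2(1.837 × 10^-3) = 1.94 x 10^-7
Q > Ksp, so Ag2C2O4 will precipitate.

Q = 1.94e-7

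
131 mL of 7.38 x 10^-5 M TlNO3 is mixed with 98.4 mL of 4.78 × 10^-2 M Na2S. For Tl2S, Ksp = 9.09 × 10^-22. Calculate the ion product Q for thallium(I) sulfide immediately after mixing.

Total volume = 131 + 98.4 = 229.4 mL.
[Tl^+] = 7.38 × 10^-5 × (131/229.4) = 4.214 x 10^-5 M
[S^2-] = 4.78 x 10^-2 × (98.4/229.4) = 2.050 × 10^-2 M
Tl2S(s) ⇌ 2 Tl^+ + S^2-, so Q = [Tl^+]^2[S^2-]
Q = (4.214 x 10^-5)^2(2.050 × 10^-2) = 3.64 × 10^-11
Q > Ksp, so Tl2S will precipitate.

Q ≈ 3.64 x 10^-11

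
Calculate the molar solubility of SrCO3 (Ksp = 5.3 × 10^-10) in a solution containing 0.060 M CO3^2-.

8.8 × 10^-9 M

SrCO3(s) <=> Sr^2+ + CO3^2-
Ksp = [Sr^2+][CO3^2-]
If s mol/L dissolves here, [Sr^2+] = s, [CO3^2-] = 0.060 + s ≈ 0.060 (common-ion effect: CO3^2- is already 0.060 M).
Ksp ≈ s × 0.060
s = 8.8 x 10^-9 M
Check: s = 8.8 × 10^-9 ≪ 0.060, so the approximation is valid.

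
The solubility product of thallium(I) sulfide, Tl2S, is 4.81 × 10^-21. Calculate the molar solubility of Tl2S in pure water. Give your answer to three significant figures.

Tl2S(s) ⇌ 2 Tl^+ + S^2-
Ksp = [Tl^+]^2[S^2-]
Let s = molar solubility. Then [Tl^+] = 2s and [S^2-] = s.
Substituting: Ksp = (2s)^2s = 4s^3
s = (4.81 × 10^-21 / 4)^(1/3) = 1.06 x 10^-7 M

1.06 × 10^-7 M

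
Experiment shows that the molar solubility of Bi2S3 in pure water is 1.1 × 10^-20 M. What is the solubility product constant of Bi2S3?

Bi2S3(s) ⇌ 2 Bi^3+(aq) + 3 S^2-(aq)
With molar solubility s: [Bi^3+] = 2s, [S^2-] = 3s.
Ksp = [Bi^3+]^2[S^2-]^3
Ksp = (2s)^2(3s)^3 = 108s^5
Ksp = 108 × (1.1 × 10^-20)^5 = 1.7 x 10^-98

Ksp = 1.7e-98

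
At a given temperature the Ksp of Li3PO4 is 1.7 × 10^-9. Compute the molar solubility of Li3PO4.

Li3PO4(s) <=> 3 Li^+(aq) + PO4^3-(aq)
Ksp = [Li^+]^3[PO4^3-]
Let s = molar solubility. Then [Li^+] = 3s and [PO4^3-] = s.
So Ksp = (3s)^3 × s = 27s^4
s = (1.7 × 10^-9 / 27)^(1/4) = 2.8 × 10^-3 M

2.8 × 10^-3 M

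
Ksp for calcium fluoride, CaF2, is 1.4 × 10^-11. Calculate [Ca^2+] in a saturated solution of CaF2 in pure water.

[Ca^2+] ≈ 1.5e-4 M

CaF2(s) ⇌ Ca^2+ + 2 F^-
Ksp = [Ca^2+][F^-]^2
If s mol/L of CaF2 dissolves, [Ca^2+] = s and [F^-] = 2s.
So Ksp = s × (2s)^2 = 4s^3
s = (1.4 × 10^-11 / 4)^(1/3) = 1.52 × 10^-4 M
[Ca^2+] = s = 1.5 × 10^-4 M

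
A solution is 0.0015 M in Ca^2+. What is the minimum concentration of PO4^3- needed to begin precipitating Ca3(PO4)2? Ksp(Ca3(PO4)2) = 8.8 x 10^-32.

Ca3(PO4)2(s) ⇌ 3 Ca^2+ + 2 PO4^3-
Ksp = [Ca^2+]^3[PO4^3-]^2
Precipitation begins when Q = Ksp. With [Ca^2+] = 0.0015 M:
8.8 x 10^-32 = (0.0015)^3 × [PO4^3-]^2
[PO4^3-] = (8.8 x 10^-32 / 3.38 × 10^-9)^(1/2) = 5.1 × 10^-12 M

5.1 × 10^-12 M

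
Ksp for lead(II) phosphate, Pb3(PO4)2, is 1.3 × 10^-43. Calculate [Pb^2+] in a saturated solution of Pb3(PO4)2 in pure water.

[Pb^2+] = 3.1 × 10^-9 M

Pb3(PO4)2(s) ⇌ 3 Pb^2+ + 2 PO4^3-
Ksp = [Pb^2+]^3[PO4^3-]^2
Let s = molar solubility. Then [Pb^2+] = 3s and [PO4^3-] = 2s.
Ksp = (3s)^3(2s)^2 = 108s^5
s = (1.3 × 10^-43 / 108)^(1/5) = 1.04 x 10^-9 M
[Pb^2+] = 3s = 3.1 × 10^-9 M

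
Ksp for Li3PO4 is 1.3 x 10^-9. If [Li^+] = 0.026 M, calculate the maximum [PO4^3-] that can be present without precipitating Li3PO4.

[PO4^3-] = 7.4e-5 M

Li3PO4(s) ⇌ 3 Li^+(aq) + PO4^3-(aq)
Ksp = [Li^+]^3[PO4^3-]
Precipitation begins when Q = Ksp. With [Li^+] = 0.026 M:
1.3 x 10^-9 = (0.026)^3 × [PO4^3-]
[PO4^3-] = (1.3 x 10^-9 / 1.76 x 10^-5) = 7.4 × 10^-5 M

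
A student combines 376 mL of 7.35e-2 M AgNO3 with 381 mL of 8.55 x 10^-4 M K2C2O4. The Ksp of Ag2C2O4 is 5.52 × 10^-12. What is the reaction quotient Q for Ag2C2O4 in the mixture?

Total volume = 376 + 381 = 757 mL.
[Ag^+] = 7.35 × 10^-2 × (376/757) = 3.651 x 10^-2 M
[C2O4^2-] = 8.55 × 10^-4 × (381/757) = 4.303 x 10^-4 M
Ag2C2O4(s) ⇌ 2 Ag^+ + C2O4^2-, so Q = [Ag^+]^2[C2O4^2-]
Q = (3.651 × 10^-2)^2(4.303 x 10^-4) = 5.74 x 10^-7
Q > Ksp, so Ag2C2O4 will precipitate.

Q = 5.74 x 10^-7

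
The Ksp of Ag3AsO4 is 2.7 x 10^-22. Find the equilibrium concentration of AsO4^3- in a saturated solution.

[AsO4^3-] = 1.8e-6 M

Ag3AsO4(s) <=> 3 Ag^+(aq) + AsO4^3-(aq)
Ksp = [Ag^+]^3[AsO4^3-]
Let s = molar solubility. Then [Ag^+] = 3s and [AsO4^3-] = s.
Substituting: Ksp = (3s)^3s = 27s^4
Solving, s = (2.7 x 10^-22/27)^(1/4) = 1.78 × 10^-6 M
[AsO4^3-] = s = 1.8 x 10^-6 M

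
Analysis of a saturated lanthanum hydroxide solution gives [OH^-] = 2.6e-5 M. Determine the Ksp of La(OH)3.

La(OH)3(s) ⇌ La^3+ + 3 OH^-
Stoichiometry gives [La^3+] = (1/3)[OH^-] = 8.67 x 10^-6 M.
Ksp = [La^3+][OH^-]^3
Ksp = 8.67 x 10^-6 × (2.6 × 10^-5)^3 = 1.5 x 10^-19

Ksp ≈ 1.5 x 10^-19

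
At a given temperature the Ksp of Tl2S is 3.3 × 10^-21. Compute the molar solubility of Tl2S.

s = 9.4e-8 M

Tl2S(s) ⇌ 2 Tl^+ + S^2-
Ksp = [Tl^+]^2[S^2-]
If s mol/L of Tl2S dissolves, [Tl^+] = 2s and [S^2-] = s.
Ksp = (2s)^2s = 4s^3
s^3 = 3.3 × 10^-21 / 4, so s = 9.4 × 10^-8 M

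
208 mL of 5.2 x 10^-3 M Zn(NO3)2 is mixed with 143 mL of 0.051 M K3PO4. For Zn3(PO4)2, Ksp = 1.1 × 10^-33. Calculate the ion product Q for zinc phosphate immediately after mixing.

Q ≈ 1.3 × 10^-11

Total volume = 208 + 143 = 351 mL.
[Zn^2+] = 5.2 x 10^-3 × (208/351) = 3.08 × 10^-3 M
[PO4^3-] = 5.1 × 10^-2 × (143/351) = 2.08 × 10^-2 M
Zn3(PO4)2(s) ⇌ 3 Zn^2+(aq) + 2 PO4^3-(aq), so Q = [Zn^2+]^3[PO4^3-]^2
Q = (3.08 x 10^-3)^3(2.08 × 10^-2)^2 = 1.3 × 10^-11
Q > Ksp, so Zn3(PO4)2 will precipitate.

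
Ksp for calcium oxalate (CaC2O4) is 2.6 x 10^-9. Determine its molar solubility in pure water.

CaC2O4(s) ⇌ Ca^2+ + C2O4^2-
Ksp = [Ca^2+][C2O4^2-]
If s mol/L of CaC2O4 dissolves, [Ca^2+] = s and [C2O4^2-] = s.
Ksp = (s)(s) = s^2
s = √(2.6 x 10^-9) = 5.1 x 10^-5 M

5.1 x 10^-5 M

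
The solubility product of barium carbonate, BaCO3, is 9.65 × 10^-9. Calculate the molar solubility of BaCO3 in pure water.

BaCO3(s) <=> Ba^2+(aq) + CO3^2-(aq)
Ksp = [Ba^2+][CO3^2-]
If s mol/L of BaCO3 dissolves, [Ba^2+] = s and [CO3^2-] = s.
Ksp = (s)(s) = s^2
s = (9.65 × 10^-9)^(1/2) = 9.82 × 10^-5 M

s ≈ 9.82 × 10^-5 M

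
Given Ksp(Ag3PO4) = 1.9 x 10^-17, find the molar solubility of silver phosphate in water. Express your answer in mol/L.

s = 2.9e-5 M

Ag3PO4(s) ⇌ 3 Ag^+(aq) + PO4^3-(aq)
Ksp = [Ag^+]^3[PO4^3-]
Let s = molar solubility. Then [Ag^+] = 3s and [PO4^3-] = s.
So Ksp = (3s)^3 × s = 27s^4
Solving, s = (1.9 x 10^-17/27)^(1/4) = 2.9 × 10^-5 M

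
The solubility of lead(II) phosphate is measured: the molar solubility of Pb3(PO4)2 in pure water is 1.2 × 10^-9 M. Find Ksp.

2.7 × 10^-43

Pb3(PO4)2(s) <=> 3 Pb^2+(aq) + 2 PO4^3-(aq)
Let s = molar solubility. Then [Pb^2+] = 3s and [PO4^3-] = 2s.
Ksp = [Pb^2+]^3[PO4^3-]^2
Ksp = (3s)^3(2s)^2 = 108s^5
Ksp = 108 × (1.2 x 10^-9)^5 = 2.7 × 10^-43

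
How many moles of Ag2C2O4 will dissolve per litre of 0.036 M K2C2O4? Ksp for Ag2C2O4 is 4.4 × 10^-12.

Ag2C2O4(s) <=> 2 Ag^+(aq) + C2O4^2-(aq)
Ksp = [Ag^+]^2[C2O4^2-]
Let s be the molar solubility in this solution. [Ag^+] = 2s, [C2O4^2-] = 0.036 + s ≈ 0.036 (common-ion effect: C2O4^2- is already 0.036 M).
Ksp ≈ (2s)^2 × 0.036
s = 5.5 x 10^-6 M
Check: s = 5.5 × 10^-6 ≪ 0.036, so the approximation is valid.

s = 5.5e-6 M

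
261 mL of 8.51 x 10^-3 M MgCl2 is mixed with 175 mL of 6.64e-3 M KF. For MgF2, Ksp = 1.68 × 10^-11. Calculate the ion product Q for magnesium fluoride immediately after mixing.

Total volume = 261 + 175 = 436 mL.
[Mg^2+] = 8.51 × 10^-3 × (261/436) = 5.094 × 10^-3 M
[F^-] = 6.64 × 10^-3 × (175/436) = 2.665 x 10^-3 M
MgF2(s) ⇌ Mg^2+ + 2 F^-, so Q = [Mg^2+][F^-]^2
Q = (5.094 x 10^-3)(2.665 × 10^-3)^2 = 3.62 × 10^-8
Q > Ksp, so MgF2 will precipitate.

3.62 × 10^-8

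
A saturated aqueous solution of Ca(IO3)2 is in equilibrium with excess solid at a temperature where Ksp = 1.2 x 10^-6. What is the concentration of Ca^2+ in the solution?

Ca(IO3)2(s) ⇌ Ca^2+(aq) + 2 IO3^-(aq)
Ksp = [Ca^2+][IO3^-]^2
Let s = molar solubility. Then [Ca^2+] = s and [IO3^-] = 2s.
Substituting: Ksp = s(2s)^2 = 4s^3
s^3 = 1.2 x 10^-6 / 4, so s = 6.69 × 10^-3 M
[Ca^2+] = s = 6.7 x 10^-3 M

6.7e-3 M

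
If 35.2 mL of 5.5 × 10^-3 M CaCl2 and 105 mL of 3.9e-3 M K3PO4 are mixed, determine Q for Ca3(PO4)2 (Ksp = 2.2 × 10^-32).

Q = 2.2 × 10^-14

Total volume = 35.2 + 105 = 140.2 mL.
[Ca^2+] = 5.5 × 10^-3 × (35.2/140.2) = 1.38 × 10^-3 M
[PO4^3-] = 3.9 × 10^-3 × (105/140.2) = 2.92 × 10^-3 M
Ca3(PO4)2(s) <=> 3 Ca^2+ + 2 PO4^3-, so Q = [Ca^2+]^3[PO4^3-]^2
Q = (1.38 × 10^-3)^3(2.92 × 10^-3)^2 = 2.2 x 10^-14
Q > Ksp, so Ca3(PO4)2 will precipitate.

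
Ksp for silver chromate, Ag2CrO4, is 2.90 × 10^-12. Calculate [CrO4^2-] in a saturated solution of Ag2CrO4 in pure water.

8.98e-5 M

Ag2CrO4(s) ⇌ 2 Ag^+ + CrO4^2-
Ksp = [Ag^+]^2[CrO4^2-]
With molar solubility s: [Ag^+] = 2s, [CrO4^2-] = s.
So Ksp = (2s)^2 × s = 4s^3
Solving, s = (2.90 × 10^-12/4)^(1/3) = 8.984 × 10^-5 M
[CrO4^2-] = s = 8.98 × 10^-5 M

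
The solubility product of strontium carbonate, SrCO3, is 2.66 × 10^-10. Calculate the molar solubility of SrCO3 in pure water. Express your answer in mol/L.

s ≈ 1.63e-5 M

SrCO3(s) ⇌ Sr^2+(aq) + CO3^2-(aq)
Ksp = [Sr^2+][CO3^2-]
If s mol/L of SrCO3 dissolves, [Sr^2+] = s and [CO3^2-] = s.
Ksp = (s)(s) = s^2
s = (2.66 × 10^-10)^(1/2) = 1.63 x 10^-5 M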